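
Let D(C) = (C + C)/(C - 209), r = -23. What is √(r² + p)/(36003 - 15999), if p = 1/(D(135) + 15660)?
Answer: √19724126585730/3862672380 ≈ 0.0011498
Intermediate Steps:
D(C) = 2*C/(-209 + C) (D(C) = (2*C)/(-209 + C) = 2*C/(-209 + C))
p = 37/579285 (p = 1/(2*135/(-209 + 135) + 15660) = 1/(2*135/(-74) + 15660) = 1/(2*135*(-1/74) + 15660) = 1/(-135/37 + 15660) = 1/(579285/37) = 37/579285 ≈ 6.3872e-5)
√(r² + p)/(36003 - 15999) = √((-23)² + 37/579285)/(36003 - 15999) = √(529 + 37/579285)/20004 = √(306441802/579285)*(1/20004) = (√19724126585730/193095)*(1/20004) = √19724126585730/3862672380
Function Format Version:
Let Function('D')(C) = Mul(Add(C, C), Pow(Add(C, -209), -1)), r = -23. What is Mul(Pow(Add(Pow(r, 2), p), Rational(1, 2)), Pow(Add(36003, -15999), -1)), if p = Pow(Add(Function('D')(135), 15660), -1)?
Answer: Mul(Rational(1, 3862672380), Pow(19724126585730, Rational(1, 2))) ≈ 0.0011498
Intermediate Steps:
Function('D')(C) = Mul(2, C, Pow(Add(-209, C), -1)) (Function('D')(C) = Mul(Mul(2, C), Pow(Add(-209, C), -1)) = Mul(2, C, Pow(Add(-209, C), -1)))
p = Rational(37, 579285) (p = Pow(Add(Mul(2, 135, Pow(Add(-209, 135), -1)), 15660), -1) = Pow(Add(Mul(2, 135, Pow(-74, -1)), 15660), -1) = Pow(Add(Mul(2, 135, Rational(-1, 74)), 15660), -1) = Pow(Add(Rational(-135, 37), 15660), -1) = Pow(Rational(579285, 37), -1) = Rational(37, 579285) ≈ 6.3872e-5)
Mul(Pow(Add(Pow(r, 2), p), Rational(1, 2)), Pow(Add(36003, -15999), -1)) = Mul(Pow(Add(Pow(-23, 2), Rational(37, 579285)), Rational(1, 2)), Pow(Add(36003, -15999), -1)) = Mul(Pow(Add(529, Rational(37, 579285)), Rational(1, 2)), Pow(20004, -1)) = Mul(Pow(Rational(306441802, 579285), Rational(1, 2)), Rational(1, 20004)) = Mul(Mul(Rational(1, 193095), Pow(19724126585730, Rational(1, 2))), Rational(1, 20004)) = Mul(Rational(1, 3862672380), Pow(19724126585730, Rational(1, 2)))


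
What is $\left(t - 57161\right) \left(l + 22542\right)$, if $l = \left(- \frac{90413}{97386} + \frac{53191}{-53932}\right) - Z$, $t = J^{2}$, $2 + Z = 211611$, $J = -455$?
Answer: $- \frac{18602465949487621058}{656527719} \approx -2.8335 \cdot 10^{10}$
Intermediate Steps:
$Z = 211609$ ($Z = -2 + 211611 = 211609$)
$t = 207025$ ($t = \left(-455\right)^{2} = 207025$)
$l = - \frac{555713724465805}{2626110876}$ ($l = \left(- \frac{90413}{97386} + \frac{53191}{-53932}\right) - 211609 = \left(\left(-90413\right) \frac{1}{97386} + 53191 \left(- \frac{1}{53932}\right)\right) - 211609 = \left(- \frac{90413}{97386} - \frac{53191}{53932}\right) - 211609 = - \frac{5028106321}{2626110876} - 211609 = - \frac{555713724465805}{2626110876} \approx -2.1161 \cdot 10^{5}$)
$\left(t - 57161\right) \left(l + 22542\right) = \left(207025 - 57161\right) \left(- \frac{555713724465805}{2626110876} + 22542\right) = 149864 \left(- \frac{496515933099013}{2626110876}\right) = - \frac{18602465949487621058}{656527719}$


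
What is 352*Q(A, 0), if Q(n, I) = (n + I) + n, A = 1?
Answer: 704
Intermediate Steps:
Q(n, I) = I + 2*n (Q(n, I) = (I + n) + n = I + 2*n)
352*Q(A, 0) = 352*(0 + 2*1) = 352*(0 + 2) = 352*2 = 704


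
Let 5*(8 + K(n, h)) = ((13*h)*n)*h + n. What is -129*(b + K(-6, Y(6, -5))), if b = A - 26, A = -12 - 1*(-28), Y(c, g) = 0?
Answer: 12384/5 ≈ 2476.8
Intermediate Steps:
K(n, h) = -8 + n/5 + 13*n*h**2/5 (K(n, h) = -8 + (((13*h)*n)*h + n)/5 = -8 + ((13*h*n)*h + n)/5 = -8 + (13*n*h**2 + n)/5 = -8 + (n + 13*n*h**2)/5 = -8 + (n/5 + 13*n*h**2/5) = -8 + n/5 + 13*n*h**2/5)
A = 16 (A = -12 + 28 = 16)
b = -10 (b = 16 - 26 = -10)
-129*(b + K(-6, Y(6, -5))) = -129*(-10 + (-8 + (1/5)*(-6) + (13/5)*(-6)*0**2)) = -129*(-10 + (-8 - 6/5 + (13/5)*(-6)*0)) = -129*(-10 + (-8 - 6/5 + 0)) = -129*(-10 - 46/5) = -129*(-96/5) = 12384/5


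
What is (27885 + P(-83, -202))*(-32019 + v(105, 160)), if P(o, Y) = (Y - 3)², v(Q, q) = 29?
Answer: -2236420900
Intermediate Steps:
P(o, Y) = (-3 + Y)²
(27885 + P(-83, -202))*(-32019 + v(105, 160)) = (27885 + (-3 - 202)²)*(-32019 + 29) = (27885 + (-205)²)*(-31990) = (27885 + 42025)*(-31990) = 69910*(-31990) = -2236420900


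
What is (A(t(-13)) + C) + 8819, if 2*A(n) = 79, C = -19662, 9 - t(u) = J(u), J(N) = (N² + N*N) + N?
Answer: -21607/2 ≈ -10804.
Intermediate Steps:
J(N) = N + 2*N² (J(N) = (N² + N²) + N = 2*N² + N = N + 2*N²)
t(u) = 9 - u*(1 + 2*u)
A(n) = 79/2 (A(n) = (½)*79 = 79/2)
(A(t(-13)) + C) + 8819 = (79/2 - 19662) + 8819 = -39245/2 + 8819 = -21607/2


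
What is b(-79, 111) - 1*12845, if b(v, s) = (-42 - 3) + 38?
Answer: -12852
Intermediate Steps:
b(v, s) = -7 (b(v, s) = -45 + 38 = -7)
b(-79, 111) - 1*12845 = -7 - 1*12845 = -7 - 12845 = -12852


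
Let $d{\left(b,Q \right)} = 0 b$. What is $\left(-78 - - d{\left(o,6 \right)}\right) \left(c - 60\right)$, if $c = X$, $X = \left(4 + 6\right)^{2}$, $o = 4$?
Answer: $-3120$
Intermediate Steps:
$d{\left(b,Q \right)} = 0$
$X = 100$ ($X = 10^{2} = 100$)
$c = 100$
$\left(-78 - - d{\left(o,6 \right)}\right) \left(c - 60\right) = \left(-78 + \left(0 - 0\right)\right) \left(100 - 60\right) = \left(-78 + \left(0 + 0\right)\right) 40 = \left(-78 + 0\right) 40 = \left(-78\right) 40 = -3120$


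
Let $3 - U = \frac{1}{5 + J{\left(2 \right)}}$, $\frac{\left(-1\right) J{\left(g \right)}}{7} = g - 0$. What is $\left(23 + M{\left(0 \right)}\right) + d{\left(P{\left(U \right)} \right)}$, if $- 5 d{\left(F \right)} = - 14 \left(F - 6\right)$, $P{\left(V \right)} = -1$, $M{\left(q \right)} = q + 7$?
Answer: $\frac{52}{5} \approx 10.4$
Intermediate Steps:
$M{\left(q \right)} = 7 + q$
$J{\left(g \right)} = - 7 g$ ($J{\left(g \right)} = - 7 \left(g - 0\right) = - 7 \left(g + 0\right) = - 7 g$)
$U = \frac{28}{9}$ ($U = 3 - \frac{1}{5 - 14} = 3 - \frac{1}{-9} = 3 - - \frac{1}{9} = 3 + \frac{1}{9} = \frac{28}{9} \approx 3.1111$)
$d{\left(F \right)} = - \frac{84}{5} + \frac{14 F}{5}$ ($d{\left(F \right)} = - \frac{\left(-14\right) \left(F - 6\right)}{5} = - \frac{\left(-14\right) \left(-6 + F\right)}{5} = - \frac{84 - 14 F}{5} = - \frac{84}{5} + \frac{14 F}{5}$)
$\left(23 + M{\left(0 \right)}\right) + d{\left(P{\left(U \right)} \right)} = \left(23 + \left(7 + 0\right)\right) + \left(- \frac{84}{5} + \frac{14}{5} \left(-1\right)\right) = \left(23 + 7\right) - \frac{98}{5} = 30 - \frac{98}{5} = \frac{52}{5}$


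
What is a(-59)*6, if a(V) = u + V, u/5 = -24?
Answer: -1074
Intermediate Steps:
u = -120 (u = 5*(-24) = -120)
a(V) = -120 + V
a(-59)*6 = (-120 - 59)*6 = -179*6 = -1074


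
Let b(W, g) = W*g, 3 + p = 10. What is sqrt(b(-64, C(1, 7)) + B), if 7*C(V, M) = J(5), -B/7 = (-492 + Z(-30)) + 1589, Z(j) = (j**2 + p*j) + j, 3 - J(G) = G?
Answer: I*sqrt(601755)/7 ≈ 110.82*I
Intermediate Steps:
J(G) = 3 - G
p = 7 (p = -3 + 10 = 7)
Z(j) = j**2 + 8*j (Z(j) = (j**2 + 7*j) + j = j**2 + 8*j)
B = -12299 (B = -7*((-492 - 30*(8 - 30)) + 1589) = -7*((-492 - 30*(-22)) + 1589) = -7*((-492 + 660) + 1589) = -7*(168 + 1589) = -7*1757 = -12299)
C(V, M) = -2/7 (C(V, M) = (3 - 1*5)/7 = (3 - 5)/7 = (1/7)*(-2) = -2/7)
sqrt(b(-64, C(1, 7)) + B) = sqrt(-64*(-2/7) - 12299) = sqrt(128/7 - 12299) = sqrt(-85965/7) = I*sqrt(601755)/7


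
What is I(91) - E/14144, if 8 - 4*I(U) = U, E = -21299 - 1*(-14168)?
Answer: -286357/14144 ≈ -20.246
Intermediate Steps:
E = -7131 (E = -21299 + 14168 = -7131)
I(U) = 2 - U/4
I(91) - E/14144 = (2 - 1/4*91) - (-7131)/14144 = (2 - 91/4) - (-7131)/14144 = -83/4 - 1*(-7131/14144) = -83/4 + 7131/14144 = -286357/14144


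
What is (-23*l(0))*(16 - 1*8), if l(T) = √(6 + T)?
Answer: -184*√6 ≈ -450.71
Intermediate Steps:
(-23*l(0))*(16 - 1*8) = (-23*√(6 + 0))*(16 - 1*8) = (-23*√6)*(16 - 8) = -23*√6*8 = -184*√6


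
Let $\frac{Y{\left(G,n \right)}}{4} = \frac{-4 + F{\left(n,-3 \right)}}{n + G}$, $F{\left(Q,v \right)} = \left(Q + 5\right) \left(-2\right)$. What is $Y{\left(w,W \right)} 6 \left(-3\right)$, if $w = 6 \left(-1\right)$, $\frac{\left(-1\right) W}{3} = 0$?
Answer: $-168$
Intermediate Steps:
$W = 0$ ($W = \left(-3\right) 0 = 0$)
$w = -6$
$F{\left(Q,v \right)} = -10 - 2 Q$ ($F{\left(Q,v \right)} = \left(5 + Q\right) \left(-2\right) = -10 - 2 Q$)
$Y{\left(G,n \right)} = \frac{4 \left(-14 - 2 n\right)}{G + n}$ ($Y{\left(G,n \right)} = 4 \frac{-4 - \left(10 + 2 n\right)}{n + G} = 4 \frac{-14 - 2 n}{G + n} = \frac{4 \left(-14 - 2 n\right)}{G + n}$)
$Y{\left(w,W \right)} 6 \left(-3\right) = \frac{8 \left(-7 - 0\right)}{-6 + 0} \cdot 6 \left(-3\right) = \frac{8 \left(-7 + 0\right)}{-6} \cdot 6 \left(-3\right) = 8 \left(- \frac{1}{6}\right) \left(-7\right) 6 \left(-3\right) = \frac{28}{3} \cdot 6 \left(-3\right) = 56 \left(-3\right) = -168$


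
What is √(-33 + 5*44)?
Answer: √187 ≈ 13.675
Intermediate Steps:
√(-33 + 5*44) = √(-33 + 220) = √187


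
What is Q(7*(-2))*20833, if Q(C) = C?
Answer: -291662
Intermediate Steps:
Q(7*(-2))*20833 = (7*(-2))*20833 = -14*20833 = -291662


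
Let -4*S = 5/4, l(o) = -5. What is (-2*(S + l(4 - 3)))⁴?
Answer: 52200625/4096 ≈ 12744.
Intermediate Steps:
S = -5/16 (S = -5/(4*4) = -¼*5/4 = -5/16 ≈ -0.31250)
(-2*(S + l(4 - 3)))⁴ = (-2*(-5/16 - 5))⁴ = (-2*(-85/16))⁴ = (85/8)⁴ = 52200625/4096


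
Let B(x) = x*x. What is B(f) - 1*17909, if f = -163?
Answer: 8660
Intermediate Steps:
B(x) = x**2
B(f) - 1*17909 = (-163)**2 - 1*17909 = 26569 - 17909 = 8660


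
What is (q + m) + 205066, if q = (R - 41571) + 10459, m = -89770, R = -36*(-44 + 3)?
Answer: 85660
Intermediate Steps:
R = 1476 (R = -36*(-41) = 1476)
q = -29636 (q = (1476 - 41571) + 10459 = -40095 + 10459 = -29636)
(q + m) + 205066 = (-29636 - 89770) + 205066 = -119406 + 205066 = 85660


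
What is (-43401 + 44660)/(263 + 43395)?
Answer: 1259/43658 ≈ 0.028838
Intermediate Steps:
(-43401 + 44660)/(263 + 43395) = 1259/43658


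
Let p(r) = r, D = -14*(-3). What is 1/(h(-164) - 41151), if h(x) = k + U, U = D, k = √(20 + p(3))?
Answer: -41109/1689949858 - √23/1689949858 ≈ -2.4328e-5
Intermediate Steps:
D = 42
k = √23 (k = √(20 + 3) = √23 ≈ 4.7958)
U = 42
h(x) = 42 + √23 (h(x) = √23 + 42 = 42 + √23)
1/(h(-164) - 41151) = 1/((42 + √23) - 41151) = 1/(-41109 + √23)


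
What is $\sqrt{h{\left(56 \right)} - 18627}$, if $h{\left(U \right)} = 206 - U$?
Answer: $3 i \sqrt{2053} \approx 135.93 i$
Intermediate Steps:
$\sqrt{h{\left(56 \right)} - 18627} = \sqrt{\left(206 - 56\right) - 18627} = \sqrt{150 - 18627} = \sqrt{-18477} = 3 i \sqrt{2053}$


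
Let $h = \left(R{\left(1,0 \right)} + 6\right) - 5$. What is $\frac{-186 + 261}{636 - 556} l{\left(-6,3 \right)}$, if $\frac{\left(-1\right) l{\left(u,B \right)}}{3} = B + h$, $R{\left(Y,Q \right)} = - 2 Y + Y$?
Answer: $- \frac{135}{16} \approx -8.4375$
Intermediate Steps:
$R{\left(Y,Q \right)} = - Y$
$h = 0$ ($h = \left(\left(-1\right) 1 + 6\right) - 5 = \left(-1 + 6\right) - 5 = 5 - 5 = 0$)
$l{\left(u,B \right)} = - 3 B$ ($l{\left(u,B \right)} = - 3 \left(B + 0\right) = - 3 B$)
$\frac{-186 + 261}{636 - 556} l{\left(-6,3 \right)} = \frac{-186 + 261}{636 - 556} \left(\left(-3\right) 3\right) = \frac{75}{80} \left(-9\right) = 75 \cdot \frac{1}{80} \left(-9\right) = \frac{15}{16} \left(-9\right) = - \frac{135}{16}$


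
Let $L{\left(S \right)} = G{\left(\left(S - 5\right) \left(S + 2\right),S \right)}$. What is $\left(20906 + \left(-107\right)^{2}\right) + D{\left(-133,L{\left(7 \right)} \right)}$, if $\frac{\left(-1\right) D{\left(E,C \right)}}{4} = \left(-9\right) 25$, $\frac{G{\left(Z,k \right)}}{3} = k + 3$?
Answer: $33255$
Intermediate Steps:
$G{\left(Z,k \right)} = 9 + 3 k$ ($G{\left(Z,k \right)} = 3 \left(k + 3\right) = 3 \left(3 + k\right) = 9 + 3 k$)
$L{\left(S \right)} = 9 + 3 S$
$D{\left(E,C \right)} = 900$ ($D{\left(E,C \right)} = - 4 \left(\left(-9\right) 25\right) = \left(-4\right) \left(-225\right) = 900$)
$\left(20906 + \left(-107\right)^{2}\right) + D{\left(-133,L{\left(7 \right)} \right)} = \left(20906 + \left(-107\right)^{2}\right) + 900 = \left(20906 + 11449\right) + 900 = 32355 + 900 = 33255$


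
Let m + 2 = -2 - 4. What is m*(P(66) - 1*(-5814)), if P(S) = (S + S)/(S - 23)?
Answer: -2001072/43 ≈ -46537.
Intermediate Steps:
P(S) = 2*S/(-23 + S) (P(S) = (2*S)/(-23 + S) = 2*S/(-23 + S))
m = -8 (m = -2 + (-2 - 4) = -2 - 6 = -8)
m*(P(66) - 1*(-5814)) = -8*(2*66/(-23 + 66) - 1*(-5814)) = -8*(2*66/43 + 5814) = -8*(2*66*(1/43) + 5814) = -8*(132/43 + 5814) = -8*250134/43 = -2001072/43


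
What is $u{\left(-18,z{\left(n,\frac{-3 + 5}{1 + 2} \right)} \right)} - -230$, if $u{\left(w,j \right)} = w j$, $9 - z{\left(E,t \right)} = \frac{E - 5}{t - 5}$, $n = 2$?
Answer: $\frac{1046}{13} \approx 80.462$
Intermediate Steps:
$z{\left(E,t \right)} = 9 - \frac{-5 + E}{-5 + t}$ ($z{\left(E,t \right)} = 9 - \frac{E - 5}{t - 5} = 9 - \frac{-5 + E}{-5 + t}$)
$u{\left(w,j \right)} = j w$
$u{\left(-18,z{\left(n,\frac{-3 + 5}{1 + 2} \right)} \right)} - -230 = \frac{-40 - 2 + 9 \frac{-3 + 5}{1 + 2}}{-5 + \frac{-3 + 5}{1 + 2}} \left(-18\right) - -230 = \frac{-40 - 2 + 9 \cdot \frac{2}{3}}{-5 + \frac{2}{3}} \left(-18\right) + 230 = \frac{-40 - 2 + 6}{- \frac{13}{3}} \left(-18\right) + 230 = \left(- \frac{3}{13}\right) \left(-36\right) \left(-18\right) + 230 = \frac{108}{13} \left(-18\right) + 230 = - \frac{1944}{13} + 230 = \frac{1046}{13}$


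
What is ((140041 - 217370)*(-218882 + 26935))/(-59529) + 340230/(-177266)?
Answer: -1315595911353214/5276233857 ≈ -2.4934e+5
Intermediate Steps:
((140041 - 217370)*(-218882 + 26935))/(-59529) + 340230/(-177266) = -77329*(-191947)*(-1/59529) + 340230*(-1/177266) = 14843069563*(-1/59529) - 170115/88633 = -14843069563/59529 - 170115/88633 = -1315595911353214/5276233857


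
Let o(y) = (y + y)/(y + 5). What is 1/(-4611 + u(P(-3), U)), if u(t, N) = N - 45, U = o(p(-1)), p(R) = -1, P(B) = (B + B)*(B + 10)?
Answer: -2/9313 ≈ -0.00021475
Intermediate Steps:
P(B) = 2*B*(10 + B) (P(B) = (2*B)*(10 + B) = 2*B*(10 + B))
o(y) = 2*y/(5 + y) (o(y) = (2*y)/(5 + y) = 2*y/(5 + y))
U = -1/2 (U = 2*(-1)/(5 - 1) = 2*(-1)/4 = 2*(-1)*(1/4) = -1/2 ≈ -0.50000)
u(t, N) = -45 + N
1/(-4611 + u(P(-3), U)) = 1/(-4611 + (-45 - 1/2)) = 1/(-4611 - 91/2) = 1/(-9313/2) = -2/9313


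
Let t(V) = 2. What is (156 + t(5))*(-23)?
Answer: -3634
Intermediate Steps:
(156 + t(5))*(-23) = (156 + 2)*(-23) = 158*(-23) = -3634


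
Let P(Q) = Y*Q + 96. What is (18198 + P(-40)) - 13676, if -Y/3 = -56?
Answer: -2102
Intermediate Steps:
Y = 168 (Y = -3*(-56) = 168)
P(Q) = 96 + 168*Q (P(Q) = 168*Q + 96 = 96 + 168*Q)
(18198 + P(-40)) - 13676 = (18198 + (96 + 168*(-40))) - 13676 = (18198 + (96 - 6720)) - 13676 = (18198 - 6624) - 13676 = 11574 - 13676 = -2102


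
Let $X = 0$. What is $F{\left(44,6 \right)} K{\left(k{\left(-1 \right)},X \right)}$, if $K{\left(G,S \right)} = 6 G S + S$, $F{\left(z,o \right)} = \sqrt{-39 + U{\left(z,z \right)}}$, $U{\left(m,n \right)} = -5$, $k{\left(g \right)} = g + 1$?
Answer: $0$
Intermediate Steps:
$k{\left(g \right)} = 1 + g$
$F{\left(z,o \right)} = 2 i \sqrt{11}$ ($F{\left(z,o \right)} = \sqrt{-39 - 5} = \sqrt{-44} = 2 i \sqrt{11}$)
$K{\left(G,S \right)} = S + 6 G S$ ($K{\left(G,S \right)} = 6 G S + S = S + 6 G S$)
$F{\left(44,6 \right)} K{\left(k{\left(-1 \right)},X \right)} = 2 i \sqrt{11} \cdot 0 \left(1 + 6 \left(1 - 1\right)\right) = 2 i \sqrt{11} \cdot 0 \left(1 + 6 \cdot 0\right) = 2 i \sqrt{11} \cdot 0 \left(1 + 0\right) = 2 i \sqrt{11} \cdot 0 \cdot 1 = 2 i \sqrt{11} \cdot 0 = 0$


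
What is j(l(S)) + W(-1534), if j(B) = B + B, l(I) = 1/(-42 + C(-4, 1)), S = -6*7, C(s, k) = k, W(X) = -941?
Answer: -38583/41 ≈ -941.05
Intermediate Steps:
S = -42
l(I) = -1/41 (l(I) = 1/(-42 + 1) = 1/(-41) = -1/41)
j(B) = 2*B
j(l(S)) + W(-1534) = 2*(-1/41) - 941 = -2/41 - 941 = -38583/41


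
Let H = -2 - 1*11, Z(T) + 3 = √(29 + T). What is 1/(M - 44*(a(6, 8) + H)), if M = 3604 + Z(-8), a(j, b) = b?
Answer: 3821/14600020 - √21/14600020 ≈ 0.00026140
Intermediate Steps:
Z(T) = -3 + √(29 + T)
H = -13 (H = -2 - 11 = -13)
M = 3601 + √21 (M = 3604 + (-3 + √(29 - 8)) = 3604 + (-3 + √21) = 3601 + √21 ≈ 3605.6)
1/(M - 44*(a(6, 8) + H)) = 1/((3601 + √21) - 44*(8 - 13)) = 1/((3601 + √21) - 44*(-5)) = 1/((3601 + √21) + 220) = 1/(3821 + √21)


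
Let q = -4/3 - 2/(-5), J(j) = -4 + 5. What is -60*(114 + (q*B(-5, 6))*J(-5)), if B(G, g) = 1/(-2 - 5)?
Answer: -6848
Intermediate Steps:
J(j) = 1
B(G, g) = -1/7 (B(G, g) = 1/(-7) = -1/7)
q = -14/15 (q = -4*1/3 - 2*(-1/5) = -4/3 + 2/5 = -14/15 ≈ -0.93333)
-60*(114 + (q*B(-5, 6))*J(-5)) = -60*(114 - 14/15*(-1/7)*1) = -60*(114 + (2/15)*1) = -60*(114 + 2/15) = -60*1712/15 = -6848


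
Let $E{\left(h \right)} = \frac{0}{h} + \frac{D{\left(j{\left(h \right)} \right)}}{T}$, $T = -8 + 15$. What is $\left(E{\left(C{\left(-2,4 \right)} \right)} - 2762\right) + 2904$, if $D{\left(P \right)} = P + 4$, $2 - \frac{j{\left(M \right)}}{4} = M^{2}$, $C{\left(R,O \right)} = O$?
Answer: $\frac{942}{7} \approx 134.57$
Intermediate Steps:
$T = 7$
$j{\left(M \right)} = 8 - 4 M^{2}$
$D{\left(P \right)} = 4 + P$
$E{\left(h \right)} = \frac{12}{7} - \frac{4 h^{2}}{7}$ ($E{\left(h \right)} = \frac{0}{h} + \frac{4 - \left(-8 + 4 h^{2}\right)}{7} = 0 + \left(12 - 4 h^{2}\right) \frac{1}{7} = 0 - \left(- \frac{12}{7} + \frac{4 h^{2}}{7}\right) = \frac{12}{7} - \frac{4 h^{2}}{7}$)
$\left(E{\left(C{\left(-2,4 \right)} \right)} - 2762\right) + 2904 = \left(\left(\frac{12}{7} - \frac{4 \cdot 4^{2}}{7}\right) - 2762\right) + 2904 = \left(\left(\frac{12}{7} - \frac{64}{7}\right) - 2762\right) + 2904 = \left(- \frac{52}{7} - 2762\right) + 2904 = - \frac{19386}{7} + 2904 = \frac{942}{7}$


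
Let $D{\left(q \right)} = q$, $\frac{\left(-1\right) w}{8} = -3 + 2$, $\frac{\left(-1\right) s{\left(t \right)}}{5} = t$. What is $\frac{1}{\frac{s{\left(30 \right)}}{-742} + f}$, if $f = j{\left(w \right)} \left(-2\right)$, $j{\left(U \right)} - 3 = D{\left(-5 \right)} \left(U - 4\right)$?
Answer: $\frac{371}{12689} \approx 0.029238$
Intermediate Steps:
$s{\left(t \right)} = - 5 t$
$w = 8$ ($w = - 8 \left(-3 + 2\right) = \left(-8\right) \left(-1\right) = 8$)
$j{\left(U \right)} = 23 - 5 U$ ($j{\left(U \right)} = 3 - 5 \left(U - 4\right) = 3 - 5 \left(-4 + U\right) = 3 - \left(-20 + 5 U\right) = 23 - 5 U$)
$f = 34$ ($f = \left(23 - 40\right) \left(-2\right) = \left(-17\right) \left(-2\right) = 34$)
$\frac{1}{\frac{s{\left(30 \right)}}{-742} + f} = \frac{1}{\frac{\left(-5\right) 30}{-742} + 34} = \frac{1}{\left(-150\right) \left(- \frac{1}{742}\right) + 34} = \frac{1}{\frac{75}{371} + 34} = \frac{1}{\frac{12689}{371}} = \frac{371}{12689}$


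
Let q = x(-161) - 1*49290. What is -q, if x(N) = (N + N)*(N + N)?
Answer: -54394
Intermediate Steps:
x(N) = 4*N**2 (x(N) = (2*N)*(2*N) = 4*N**2)
q = 54394 (q = 4*(-161)**2 - 1*49290 = 4*25921 - 49290 = 103684 - 49290 = 54394)
-q = -1*54394 = -54394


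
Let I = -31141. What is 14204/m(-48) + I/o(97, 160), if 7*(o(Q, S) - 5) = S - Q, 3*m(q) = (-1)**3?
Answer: -627709/14 ≈ -44836.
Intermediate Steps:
m(q) = -1/3 (m(q) = (1/3)*(-1)**3 = (1/3)*(-1) = -1/3)
o(Q, S) = 5 - Q/7 + S/7 (o(Q, S) = 5 + (S - Q)/7 = 5 + (-Q/7 + S/7) = 5 - Q/7 + S/7)
14204/m(-48) + I/o(97, 160) = 14204/(-1/3) - 31141/(5 - 1/7*97 + (1/7)*160) = 14204*(-3) - 31141/(5 - 97/7 + 160/7) = -42612 - 31141/14 = -627709/14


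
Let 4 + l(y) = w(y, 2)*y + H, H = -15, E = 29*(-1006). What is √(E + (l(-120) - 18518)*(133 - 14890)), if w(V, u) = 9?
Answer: √289458895 ≈ 17014.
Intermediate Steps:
E = -29174
l(y) = -19 + 9*y (l(y) = -4 + (9*y - 15) = -4 + (-15 + 9*y) = -19 + 9*y)
√(E + (l(-120) - 18518)*(133 - 14890)) = √(-29174 + ((-19 + 9*(-120)) - 18518)*(133 - 14890)) = √(-29174 + ((-19 - 1080) - 18518)*(-14757)) = √(-29174 + (-1099 - 18518)*(-14757)) = √(-29174 - 19617*(-14757)) = √(-29174 + 289488069) = √289458895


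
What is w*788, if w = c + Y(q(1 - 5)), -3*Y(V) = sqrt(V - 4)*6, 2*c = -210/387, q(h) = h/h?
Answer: -27580/129 - 1576*I*sqrt(3) ≈ -213.8 - 2729.7*I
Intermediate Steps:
q(h) = 1
c = -35/129 (c = (-210/387)/2 = (-210*1/387)/2 = (1/2)*(-70/129) = -35/129 ≈ -0.27132)
Y(V) = -2*sqrt(-4 + V) (Y(V) = -sqrt(V - 4)*6/3 = -sqrt(-4 + V)*6/3 = -2*sqrt(-4 + V))
w = -35/129 - 2*I*sqrt(3) (w = -35/129 - 2*sqrt(-4 + 1) = -35/129 - 2*I*sqrt(3) ≈ -0.27132 - 3.4641*I)
w*788 = (-35/129 - 2*I*sqrt(3))*788 = -27580/129 - 1576*I*sqrt(3)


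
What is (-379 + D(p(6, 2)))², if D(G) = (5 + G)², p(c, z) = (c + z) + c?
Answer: 324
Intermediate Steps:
p(c, z) = z + 2*c
(-379 + D(p(6, 2)))² = (-379 + (5 + (2 + 2*6))²)² = (-379 + (5 + (2 + 12))²)² = (-379 + (5 + 14)²)² = (-379 + 19²)² = (-379 + 361)² = (-18)² = 324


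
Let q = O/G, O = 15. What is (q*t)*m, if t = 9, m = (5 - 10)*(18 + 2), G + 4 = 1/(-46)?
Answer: 124200/37 ≈ 3356.8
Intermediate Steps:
G = -185/46 (G = -4 + 1/(-46) = -4 - 1/46 = -185/46 ≈ -4.0217)
m = -100 (m = -5*20 = -100)
q = -138/37 (q = 15/(-185/46) = 15*(-46/185) = -138/37 ≈ -3.7297)
(q*t)*m = -138/37*9*(-100) = -1242/37*(-100) = 124200/37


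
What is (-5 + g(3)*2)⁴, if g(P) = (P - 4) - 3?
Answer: 28561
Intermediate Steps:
g(P) = -7 + P (g(P) = (-4 + P) - 3 = -7 + P)
(-5 + g(3)*2)⁴ = (-5 + (-7 + 3)*2)⁴ = (-5 - 4*2)⁴ = (-5 - 8)⁴ = (-13)⁴ = 28561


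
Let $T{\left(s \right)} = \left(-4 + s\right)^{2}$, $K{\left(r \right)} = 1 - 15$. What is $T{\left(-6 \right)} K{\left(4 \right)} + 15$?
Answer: $-1385$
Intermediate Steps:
$K{\left(r \right)} = -14$ ($K{\left(r \right)} = 1 - 15 = -14$)
$T{\left(-6 \right)} K{\left(4 \right)} + 15 = \left(-4 - 6\right)^{2} \left(-14\right) + 15 = \left(-10\right)^{2} \left(-14\right) + 15 = 100 \left(-14\right) + 15 = -1400 + 15 = -1385$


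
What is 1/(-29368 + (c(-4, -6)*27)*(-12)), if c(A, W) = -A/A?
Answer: -1/29044 ≈ -3.4431e-5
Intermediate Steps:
c(A, W) = -1 (c(A, W) = -1*1 = -1)
1/(-29368 + (c(-4, -6)*27)*(-12)) = 1/(-29368 - 1*27*(-12)) = 1/(-29368 - 27*(-12)) = 1/(-29368 + 324) = 1/(-29044) = -1/29044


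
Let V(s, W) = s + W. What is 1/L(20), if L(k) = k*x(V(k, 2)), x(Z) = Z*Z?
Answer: 1/9680 ≈ 0.00010331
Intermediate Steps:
V(s, W) = W + s
x(Z) = Z²
L(k) = k*(2 + k)²
1/L(20) = 1/(20*(2 + 20)²) = 1/(20*22²) = 1/(20*484) = 1/9680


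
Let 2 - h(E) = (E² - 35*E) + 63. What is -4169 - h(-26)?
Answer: -2522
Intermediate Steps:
h(E) = -61 - E² + 35*E (h(E) = 2 - ((E² - 35*E) + 63) = 2 - (63 + E² - 35*E) = 2 + (-63 - E² + 35*E) = -61 - E² + 35*E)
-4169 - h(-26) = -4169 - (-61 - 1*(-26)² + 35*(-26)) = -4169 - (-61 - 1*676 - 910) = -4169 - (-61 - 676 - 910) = -4169 - 1*(-1647) = -4169 + 1647 = -2522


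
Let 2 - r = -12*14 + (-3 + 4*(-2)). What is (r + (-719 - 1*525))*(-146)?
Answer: 155198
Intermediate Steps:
r = 181 (r = 2 - (-12*14 + (-3 + 4*(-2))) = 2 - (-168 + (-3 - 8)) = 2 - (-168 - 11) = 2 - 1*(-179) = 2 + 179 = 181)
(r + (-719 - 1*525))*(-146) = (181 + (-719 - 1*525))*(-146) = (181 + (-719 - 525))*(-146) = (181 - 1244)*(-146) = -1063*(-146) = 155198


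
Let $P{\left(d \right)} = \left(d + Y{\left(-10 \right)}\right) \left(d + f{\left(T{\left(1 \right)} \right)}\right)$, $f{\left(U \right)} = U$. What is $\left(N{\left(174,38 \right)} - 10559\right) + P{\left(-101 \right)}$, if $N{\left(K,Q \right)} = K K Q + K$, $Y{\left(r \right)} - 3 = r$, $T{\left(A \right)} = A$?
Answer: $1150903$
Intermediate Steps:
$Y{\left(r \right)} = 3 + r$
$P{\left(d \right)} = \left(1 + d\right) \left(-7 + d\right)$ ($P{\left(d \right)} = \left(d + \left(3 - 10\right)\right) \left(d + 1\right) = \left(d - 7\right) \left(1 + d\right) = \left(-7 + d\right) \left(1 + d\right) = \left(1 + d\right) \left(-7 + d\right)$)
$N{\left(K,Q \right)} = K + Q K^{2}$ ($N{\left(K,Q \right)} = K^{2} Q + K = Q K^{2} + K = K + Q K^{2}$)
$\left(N{\left(174,38 \right)} - 10559\right) + P{\left(-101 \right)} = \left(174 \left(1 + 174 \cdot 38\right) - 10559\right) - \left(-599 - 10201\right) = \left(174 \left(1 + 6612\right) - 10559\right) + \left(-7 + 10201 + 606\right) = \left(174 \cdot 6613 - 10559\right) + 10800 = \left(1150662 - 10559\right) + 10800 = 1140103 + 10800 = 1150903$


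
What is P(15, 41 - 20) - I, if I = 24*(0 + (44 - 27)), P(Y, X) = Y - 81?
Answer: -474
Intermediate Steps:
P(Y, X) = -81 + Y
I = 408 (I = 24*(0 + 17) = 24*17 = 408)
P(15, 41 - 20) - I = (-81 + 15) - 1*408 = -66 - 408 = -474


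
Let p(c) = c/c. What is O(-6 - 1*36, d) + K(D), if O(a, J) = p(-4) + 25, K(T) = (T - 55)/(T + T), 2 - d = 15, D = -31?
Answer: 849/31 ≈ 27.387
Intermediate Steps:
p(c) = 1
d = -13 (d = 2 - 1*15 = 2 - 15 = -13)
K(T) = (-55 + T)/(2*T) (K(T) = (-55 + T)/((2*T)) = (-55 + T)*(1/(2*T)) = (-55 + T)/(2*T))
O(a, J) = 26 (O(a, J) = 1 + 25 = 26)
O(-6 - 1*36, d) + K(D) = 26 + (1/2)*(-55 - 31)/(-31) = 26 + (1/2)*(-1/31)*(-86) = 26 + 43/31 = 849/31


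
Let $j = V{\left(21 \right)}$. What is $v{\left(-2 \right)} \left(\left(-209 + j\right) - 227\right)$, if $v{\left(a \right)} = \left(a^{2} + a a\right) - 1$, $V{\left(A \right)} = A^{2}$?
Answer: $35$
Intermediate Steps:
$j = 441$ ($j = 21^{2} = 441$)
$v{\left(a \right)} = -1 + 2 a^{2}$ ($v{\left(a \right)} = \left(a^{2} + a^{2}\right) - 1 = 2 a^{2} - 1 = -1 + 2 a^{2}$)
$v{\left(-2 \right)} \left(\left(-209 + j\right) - 227\right) = \left(-1 + 2 \left(-2\right)^{2}\right) \left(\left(-209 + 441\right) - 227\right) = \left(-1 + 2 \cdot 4\right) \left(232 - 227\right) = \left(-1 + 8\right) 5 = 7 \cdot 5 = 35$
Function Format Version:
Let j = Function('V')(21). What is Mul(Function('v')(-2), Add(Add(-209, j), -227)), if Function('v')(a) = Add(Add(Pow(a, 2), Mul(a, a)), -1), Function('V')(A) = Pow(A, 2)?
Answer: 35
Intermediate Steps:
j = 441 (j = Pow(21, 2) = 441)
Function('v')(a) = Add(-1, Mul(2, Pow(a, 2))) (Function('v')(a) = Add(Add(Pow(a, 2), Pow(a, 2)), -1) = Add(Mul(2, Pow(a, 2)), -1) = Add(-1, Mul(2, Pow(a, 2))))
Mul(Function('v')(-2), Add(Add(-209, j), -227)) = Mul(Add(-1, Mul(2, Pow(-2, 2))), Add(Add(-209, 441), -227)) = Mul(Add(-1, Mul(2, 4)), Add(232, -227)) = Mul(Add(-1, 8), 5) = Mul(7, 5) = 35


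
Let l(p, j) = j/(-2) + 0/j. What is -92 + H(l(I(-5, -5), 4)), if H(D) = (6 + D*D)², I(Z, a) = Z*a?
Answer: 8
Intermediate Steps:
l(p, j) = -j/2 (l(p, j) = j*(-½) + 0 = -j/2 + 0 = -j/2)
H(D) = (6 + D²)²
-92 + H(l(I(-5, -5), 4)) = -92 + (6 + (-½*4)²)² = -92 + (6 + (-2)²)² = -92 + (6 + 4)² = -92 + 10² = -92 + 100 = 8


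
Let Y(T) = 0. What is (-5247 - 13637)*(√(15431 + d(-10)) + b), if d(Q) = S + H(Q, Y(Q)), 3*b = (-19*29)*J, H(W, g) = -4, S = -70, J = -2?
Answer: -20810168/3 - 18884*√15357 ≈ -9.2769e+6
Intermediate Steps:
b = 1102/3 (b = (-19*29*(-2))/3 = (-551*(-2))/3 = (⅓)*1102 = 1102/3 ≈ 367.33)
d(Q) = -74 (d(Q) = -70 - 4 = -74)
(-5247 - 13637)*(√(15431 + d(-10)) + b) = (-5247 - 13637)*(√(15431 - 74) + 1102/3) = -18884*(√15357 + 1102/3) = -18884*(1102/3 + √15357) = -20810168/3 - 18884*√15357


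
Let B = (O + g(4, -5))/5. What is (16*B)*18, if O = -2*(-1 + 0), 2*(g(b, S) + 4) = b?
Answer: 0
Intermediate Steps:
g(b, S) = -4 + b/2
O = 2 (O = -2*(-1) = 2)
B = 0 (B = (2 + (-4 + (½)*4))/5 = (2 + (-4 + 2))/5 = (2 - 2)/5 = (⅕)*0 = 0)
(16*B)*18 = (16*0)*18 = 0*18 = 0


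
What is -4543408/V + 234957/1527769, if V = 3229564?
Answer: -1545617307001/1233506940679 ≈ -1.2530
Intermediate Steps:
-4543408/V + 234957/1527769 = -4543408/3229564 + 234957/1527769 = -4543408*1/3229564 + 234957*(1/1527769) = -1135852/807391 + 234957/1527769 = -1545617307001/1233506940679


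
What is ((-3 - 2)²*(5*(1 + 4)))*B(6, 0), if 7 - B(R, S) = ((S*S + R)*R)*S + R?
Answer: 625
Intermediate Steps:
B(R, S) = 7 - R - R*S*(R + S²) (B(R, S) = 7 - (((S*S + R)*R)*S + R) = 7 - (((S² + R)*R)*S + R) = 7 - (((R + S²)*R)*S + R) = 7 - ((R*(R + S²))*S + R) = 7 - (R*S*(R + S²) + R) = 7 - (R + R*S*(R + S²)) = 7 + (-R - R*S*(R + S²)) = 7 - R - R*S*(R + S²))
((-3 - 2)²*(5*(1 + 4)))*B(6, 0) = ((-3 - 2)²*(5*(1 + 4)))*(7 - 1*6 - 1*6*0³ - 1*0*6²) = ((-5)²*(5*5))*(7 - 6 - 1*6*0 - 1*0*36) = (25*25)*(7 - 6 + 0 + 0) = 625*1 = 625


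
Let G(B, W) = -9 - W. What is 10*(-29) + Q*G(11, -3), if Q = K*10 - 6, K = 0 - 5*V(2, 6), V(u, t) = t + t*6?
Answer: 12346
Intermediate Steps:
V(u, t) = 7*t (V(u, t) = t + 6*t = 7*t)
K = -210 (K = 0 - 35*6 = 0 - 5*42 = 0 - 210 = -210)
Q = -2106 (Q = -210*10 - 6 = -2100 - 6 = -2106)
10*(-29) + Q*G(11, -3) = 10*(-29) - 2106*(-9 - 1*(-3)) = -290 - 2106*(-9 + 3) = -290 - 2106*(-6) = -290 + 12636 = 12346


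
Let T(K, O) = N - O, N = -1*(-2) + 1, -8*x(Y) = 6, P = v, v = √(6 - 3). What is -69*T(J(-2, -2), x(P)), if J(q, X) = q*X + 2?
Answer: -1035/4 ≈ -258.75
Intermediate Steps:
v = √3 ≈ 1.7320
J(q, X) = 2 + X*q (J(q, X) = X*q + 2 = 2 + X*q)
P = √3 ≈ 1.7320
x(Y) = -¾ (x(Y) = -⅛*6 = -¾)
N = 3 (N = 2 + 1 = 3)
T(K, O) = 3 - O
-69*T(J(-2, -2), x(P)) = -69*(3 - 1*(-¾)) = -69*(3 + ¾) = -69*15/4 = -1035/4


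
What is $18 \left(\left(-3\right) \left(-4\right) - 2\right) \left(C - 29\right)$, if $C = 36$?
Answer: $1260$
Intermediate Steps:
$18 \left(\left(-3\right) \left(-4\right) - 2\right) \left(C - 29\right) = 18 \left(\left(-3\right) \left(-4\right) - 2\right) \left(36 - 29\right) = 18 \left(12 - 2\right) \left(36 - 29\right) = 18 \cdot 10 \cdot 7 = 180 \cdot 7 = 1260$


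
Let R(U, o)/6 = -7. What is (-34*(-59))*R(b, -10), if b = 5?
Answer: -84252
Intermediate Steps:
R(U, o) = -42 (R(U, o) = 6*(-7) = -42)
(-34*(-59))*R(b, -10) = -34*(-59)*(-42) = 2006*(-42) = -84252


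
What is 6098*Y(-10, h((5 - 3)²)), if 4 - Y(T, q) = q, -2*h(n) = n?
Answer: 36588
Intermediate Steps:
h(n) = -n/2
Y(T, q) = 4 - q
6098*Y(-10, h((5 - 3)²)) = 6098*(4 - (-1)*(5 - 3)²/2) = 6098*(4 - (-1)*2²/2) = 6098*(4 - (-1)*4/2) = 6098*(4 - 1*(-2)) = 6098*(4 + 2) = 6098*6 = 36588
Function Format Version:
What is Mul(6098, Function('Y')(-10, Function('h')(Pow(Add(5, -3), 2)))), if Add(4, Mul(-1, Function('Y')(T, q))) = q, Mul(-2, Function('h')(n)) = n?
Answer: 36588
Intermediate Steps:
Function('h')(n) = Mul(Rational(-1, 2), n)
Function('Y')(T, q) = Add(4, Mul(-1, q))
Mul(6098, Function('Y')(-10, Function('h')(Pow(Add(5, -3), 2)))) = Mul(6098, Add(4, Mul(-1, Mul(Rational(-1, 2), Pow(Add(5, -3), 2))))) = Mul(6098, Add(4, Mul(-1, Mul(Rational(-1, 2), Pow(2, 2))))) = Mul(6098, Add(4, Mul(-1, Mul(Rational(-1, 2), 4)))) = Mul(6098, Add(4, Mul(-1, -2))) = Mul(6098, Add(4, 2)) = Mul(6098, 6) = 36588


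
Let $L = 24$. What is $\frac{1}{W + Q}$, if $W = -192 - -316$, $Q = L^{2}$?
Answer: $\frac{1}{700} \approx 0.0014286$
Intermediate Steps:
$Q = 576$ ($Q = 24^{2} = 576$)
$W = 124$ ($W = -192 + 316 = 124$)
$\frac{1}{W + Q} = \frac{1}{124 + 576} = \frac{1}{700}$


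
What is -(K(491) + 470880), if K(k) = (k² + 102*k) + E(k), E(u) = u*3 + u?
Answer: -764007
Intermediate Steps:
E(u) = 4*u (E(u) = 3*u + u = 4*u)
K(k) = k² + 106*k (K(k) = (k² + 102*k) + 4*k = k² + 106*k)
-(K(491) + 470880) = -(491*(106 + 491) + 470880) = -(491*597 + 470880) = -(293127 + 470880) = -1*764007 = -764007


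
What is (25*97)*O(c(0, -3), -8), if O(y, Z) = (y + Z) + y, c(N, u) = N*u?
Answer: -19400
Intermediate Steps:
O(y, Z) = Z + 2*y (O(y, Z) = (Z + y) + y = Z + 2*y)
(25*97)*O(c(0, -3), -8) = (25*97)*(-8 + 2*(0*(-3))) = 2425*(-8 + 2*0) = 2425*(-8 + 0) = 2425*(-8) = -19400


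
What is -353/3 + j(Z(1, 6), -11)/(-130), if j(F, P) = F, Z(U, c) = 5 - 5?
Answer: -353/3 ≈ -117.67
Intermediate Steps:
Z(U, c) = 0
-353/3 + j(Z(1, 6), -11)/(-130) = -353/3 + 0/(-130) = -353*⅓ + 0*(-1/130) = -353/3 + 0 = -353/3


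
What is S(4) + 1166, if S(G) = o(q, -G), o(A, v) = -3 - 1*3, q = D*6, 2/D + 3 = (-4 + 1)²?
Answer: 1160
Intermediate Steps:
D = ⅓ (D = 2/(-3 + (-4 + 1)²) = 2/(-3 + (-3)²) = 2/(-3 + 9) = 2/6 = 2*(⅙) = ⅓ ≈ 0.33333)
q = 2 (q = (⅓)*6 = 2)
o(A, v) = -6 (o(A, v) = -3 - 3 = -6)
S(G) = -6
S(4) + 1166 = -6 + 1166 = 1160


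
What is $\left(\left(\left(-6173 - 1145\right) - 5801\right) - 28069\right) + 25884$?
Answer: $-15304$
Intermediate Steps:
$\left(\left(\left(-6173 - 1145\right) - 5801\right) - 28069\right) + 25884 = \left(\left(-7318 - 5801\right) - 28069\right) + 25884 = \left(-13119 - 28069\right) + 25884 = -41188 + 25884 = -15304$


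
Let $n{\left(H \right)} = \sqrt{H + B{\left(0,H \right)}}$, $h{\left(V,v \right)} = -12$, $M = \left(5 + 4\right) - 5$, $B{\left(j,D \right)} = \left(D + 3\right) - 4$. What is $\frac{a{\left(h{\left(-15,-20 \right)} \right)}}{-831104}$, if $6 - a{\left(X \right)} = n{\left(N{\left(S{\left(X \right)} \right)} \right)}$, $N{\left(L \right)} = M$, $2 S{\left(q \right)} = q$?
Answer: $- \frac{3}{415552} + \frac{\sqrt{7}}{831104} \approx -4.0359 \cdot 10^{-6}$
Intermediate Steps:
$B{\left(j,D \right)} = -1 + D$ ($B{\left(j,D \right)} = \left(3 + D\right) - 4 = -1 + D$)
$S{\left(q \right)} = \frac{q}{2}$
$M = 4$ ($M = 9 - 5 = 4$)
$N{\left(L \right)} = 4$
$n{\left(H \right)} = \sqrt{-1 + 2 H}$ ($n{\left(H \right)} = \sqrt{H + \left(-1 + H\right)} = \sqrt{-1 + 2 H}$)
$a{\left(X \right)} = 6 - \sqrt{7}$ ($a{\left(X \right)} = 6 - \sqrt{-1 + 2 \cdot 4} = 6 - \sqrt{-1 + 8} = 6 - \sqrt{7}$)
$\frac{a{\left(h{\left(-15,-20 \right)} \right)}}{-831104} = \frac{6 - \sqrt{7}}{-831104} = \left(6 - \sqrt{7}\right) \left(- \frac{1}{831104}\right) = - \frac{3}{415552} + \frac{\sqrt{7}}{831104}$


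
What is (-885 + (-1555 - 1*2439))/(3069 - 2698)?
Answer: -697/53 ≈ -13.151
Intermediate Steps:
(-885 + (-1555 - 1*2439))/(3069 - 2698) = (-885 + (-1555 - 2439))/371 = (-885 - 3994)*(1/371) = -4879*1/371 = -697/53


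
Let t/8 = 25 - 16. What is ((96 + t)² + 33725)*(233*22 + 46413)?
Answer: 3192789511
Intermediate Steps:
t = 72 (t = 8*(25 - 16) = 8*9 = 72)
((96 + t)² + 33725)*(233*22 + 46413) = ((96 + 72)² + 33725)*(233*22 + 46413) = (168² + 33725)*(5126 + 46413) = (28224 + 33725)*51539 = 61949*51539 = 3192789511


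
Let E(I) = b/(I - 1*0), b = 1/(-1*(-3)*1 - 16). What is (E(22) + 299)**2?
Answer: 7312473169/81796 ≈ 89399.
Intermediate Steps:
b = -1/13 (b = 1/(3*1 - 16) = 1/(3 - 16) = 1/(-13) = -1/13 ≈ -0.076923)
E(I) = -1/(13*I) (E(I) = -1/(13*(I - 1*0)) = -1/(13*(I + 0)) = -1/(13*I))
(E(22) + 299)**2 = (-1/13/22 + 299)**2 = (-1/13*1/22 + 299)**2 = (-1/286 + 299)**2 = (85513/286)**2 = 7312473169/81796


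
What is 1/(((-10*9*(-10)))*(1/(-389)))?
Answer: -389/900 ≈ -0.43222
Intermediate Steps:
1/(((-10*9*(-10)))*(1/(-389))) = 1/(((-90*(-10)))*(-1/389)) = -389/900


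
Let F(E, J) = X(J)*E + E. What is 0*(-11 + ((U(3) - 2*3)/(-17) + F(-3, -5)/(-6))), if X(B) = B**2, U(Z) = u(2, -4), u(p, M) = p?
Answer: 0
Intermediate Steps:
U(Z) = 2
F(E, J) = E + E*J**2 (F(E, J) = J**2*E + E = E*J**2 + E = E + E*J**2)
0*(-11 + ((U(3) - 2*3)/(-17) + F(-3, -5)/(-6))) = 0*(-11 + ((2 - 2*3)/(-17) - 3*(1 + (-5)**2)/(-6))) = 0*(-11 + ((2 - 6)*(-1/17) - 3*(1 + 25)*(-1/6))) = 0*(-11 + (-4*(-1/17) - 3*26*(-1/6))) = 0*(-11 + (4/17 - 78*(-1/6))) = 0*(-11 + (4/17 + 13)) = 0*(-11 + 225/17) = 0*(38/17) = 0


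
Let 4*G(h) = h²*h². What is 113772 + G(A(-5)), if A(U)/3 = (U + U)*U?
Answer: 126676272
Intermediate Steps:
A(U) = 6*U² (A(U) = 3*((U + U)*U) = 3*((2*U)*U) = 3*(2*U²) = 6*U²)
G(h) = h⁴/4 (G(h) = (h²*h²)/4 = h⁴/4)
113772 + G(A(-5)) = 113772 + (6*(-5)²)⁴/4 = 113772 + (6*25)⁴/4 = 113772 + (¼)*150⁴ = 113772 + (¼)*506250000 = 113772 + 126562500 = 126676272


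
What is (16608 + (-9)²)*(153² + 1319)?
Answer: 412685592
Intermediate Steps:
(16608 + (-9)²)*(153² + 1319) = (16608 + 81)*(23409 + 1319) = 16689*24728 = 412685592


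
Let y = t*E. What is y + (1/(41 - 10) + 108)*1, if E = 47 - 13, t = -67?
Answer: -67269/31 ≈ -2170.0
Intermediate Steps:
E = 34
y = -2278 (y = -67*34 = -2278)
y + (1/(41 - 10) + 108)*1 = -2278 + (1/(41 - 10) + 108)*1 = -2278 + (1/31 + 108)*1 = -2278 + (3349/31)*1 = -2278 + 3349/31 = -67269/31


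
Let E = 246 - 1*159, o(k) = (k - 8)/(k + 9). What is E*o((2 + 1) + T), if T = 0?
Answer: -145/4 ≈ -36.250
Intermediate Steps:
o(k) = (-8 + k)/(9 + k)
E = 87 (E = 246 - 159 = 87)
E*o((2 + 1) + T) = 87*((-8 + ((2 + 1) + 0))/(9 + ((2 + 1) + 0))) = 87*((-8 + (3 + 0))/(9 + (3 + 0))) = 87*((-8 + 3)/(9 + 3)) = 87*(-5/12) = -145/4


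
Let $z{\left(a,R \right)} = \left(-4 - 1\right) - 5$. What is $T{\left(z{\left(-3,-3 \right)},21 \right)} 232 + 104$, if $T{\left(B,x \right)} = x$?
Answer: $4976$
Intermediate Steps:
$z{\left(a,R \right)} = -10$ ($z{\left(a,R \right)} = -5 - 5 = -10$)
$T{\left(z{\left(-3,-3 \right)},21 \right)} 232 + 104 = 21 \cdot 232 + 104 = 4872 + 104 = 4976$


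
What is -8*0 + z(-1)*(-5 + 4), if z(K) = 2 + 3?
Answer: -5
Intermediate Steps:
z(K) = 5
-8*0 + z(-1)*(-5 + 4) = -8*0 + 5*(-5 + 4) = 0 + 5*(-1) = 0 - 5 = -5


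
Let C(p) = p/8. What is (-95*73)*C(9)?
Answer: -62415/8 ≈ -7801.9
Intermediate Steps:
C(p) = p/8 (C(p) = p*(⅛) = p/8)
(-95*73)*C(9) = (-95*73)*((⅛)*9) = -6935*9/8 = -62415/8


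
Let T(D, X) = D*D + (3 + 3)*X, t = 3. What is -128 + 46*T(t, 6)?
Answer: 1942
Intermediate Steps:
T(D, X) = D**2 + 6*X
-128 + 46*T(t, 6) = -128 + 46*(3**2 + 6*6) = -128 + 46*(9 + 36) = -128 + 46*45 = -128 + 2070 = 1942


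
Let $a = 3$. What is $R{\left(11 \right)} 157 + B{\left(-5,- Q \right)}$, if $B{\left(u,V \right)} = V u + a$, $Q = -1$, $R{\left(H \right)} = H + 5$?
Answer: $2510$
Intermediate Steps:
$R{\left(H \right)} = 5 + H$
$B{\left(u,V \right)} = 3 + V u$ ($B{\left(u,V \right)} = V u + 3 = 3 + V u$)
$R{\left(11 \right)} 157 + B{\left(-5,- Q \right)} = \left(5 + 11\right) 157 + \left(3 + \left(-1\right) \left(-1\right) \left(-5\right)\right) = 16 \cdot 157 + \left(3 + 1 \left(-5\right)\right) = 2512 + \left(3 - 5\right) = 2512 - 2 = 2510$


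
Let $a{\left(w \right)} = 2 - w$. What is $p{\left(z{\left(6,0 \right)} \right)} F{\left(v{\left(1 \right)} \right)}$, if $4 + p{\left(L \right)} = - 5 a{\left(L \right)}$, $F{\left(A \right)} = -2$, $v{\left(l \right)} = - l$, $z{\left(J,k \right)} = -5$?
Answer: $78$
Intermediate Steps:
$p{\left(L \right)} = -14 + 5 L$ ($p{\left(L \right)} = -4 - 5 \left(2 - L\right) = -4 + \left(-10 + 5 L\right) = -14 + 5 L$)
$p{\left(z{\left(6,0 \right)} \right)} F{\left(v{\left(1 \right)} \right)} = \left(-14 + 5 \left(-5\right)\right) \left(-2\right) = \left(-14 - 25\right) \left(-2\right) = \left(-39\right) \left(-2\right) = 78$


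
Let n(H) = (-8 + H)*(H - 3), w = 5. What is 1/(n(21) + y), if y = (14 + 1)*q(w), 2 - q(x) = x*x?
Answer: -1/111 ≈ -0.0090090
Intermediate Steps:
q(x) = 2 - x**2 (q(x) = 2 - x*x = 2 - x**2)
y = -345 (y = (14 + 1)*(2 - 1*5**2) = 15*(2 - 1*25) = 15*(2 - 25) = 15*(-23) = -345)
n(H) = (-8 + H)*(-3 + H)
1/(n(21) + y) = 1/((24 + 21**2 - 11*21) - 345) = 1/((24 + 441 - 231) - 345) = 1/(234 - 345) = 1/(-111) = -1/111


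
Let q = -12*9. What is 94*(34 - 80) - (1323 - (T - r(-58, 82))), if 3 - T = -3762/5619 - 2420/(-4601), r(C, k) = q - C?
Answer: -48206025768/8617673 ≈ -5593.9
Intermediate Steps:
q = -108
r(C, k) = -108 - C
T = 27090013/8617673 (T = 3 - (-3762/5619 - 2420/(-4601)) = 3 - (-3762*1/5619 - 2420*(-1/4601)) = 3 - (-1254/1873 + 2420/4601) = 3 - 1*(-1236994/8617673) = 3 + 1236994/8617673 = 27090013/8617673 ≈ 3.1435)
94*(34 - 80) - (1323 - (T - r(-58, 82))) = 94*(34 - 80) - (1323 - (27090013/8617673 - (-108 - 1*(-58)))) = 94*(-46) - (1323 - (27090013/8617673 - (-108 + 58))) = -4324 - (1323 - (27090013/8617673 - 1*(-50))) = -4324 - (1323 - (27090013/8617673 + 50)) = -4324 - (1323 - 1*457973663/8617673) = -4324 - (1323 - 457973663/8617673) = -4324 - 1*10943207716/8617673 = -4324 - 10943207716/8617673 = -48206025768/8617673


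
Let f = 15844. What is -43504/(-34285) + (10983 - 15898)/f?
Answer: 520766601/543211540 ≈ 0.95868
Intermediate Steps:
-43504/(-34285) + (10983 - 15898)/f = -43504/(-34285) + (10983 - 15898)/15844 = -43504*(-1/34285) - 4915*1/15844 = 43504/34285 - 4915/15844 = 520766601/543211540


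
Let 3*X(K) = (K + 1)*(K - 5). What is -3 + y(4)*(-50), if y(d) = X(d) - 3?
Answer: 691/3 ≈ 230.33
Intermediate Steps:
X(K) = (1 + K)*(-5 + K)/3 (X(K) = ((K + 1)*(K - 5))/3 = ((1 + K)*(-5 + K))/3 = (1 + K)*(-5 + K)/3)
y(d) = -14/3 - 4*d/3 + d²/3 (y(d) = (-5/3 - 4*d/3 + d²/3) - 3 = -14/3 - 4*d/3 + d²/3)
-3 + y(4)*(-50) = -3 + (-14/3 - 4/3*4 + (⅓)*4²)*(-50) = -3 + (-14/3 - 16/3 + (⅓)*16)*(-50) = -3 + (-14/3 - 16/3 + 16/3)*(-50) = -3 - 14/3*(-50) = -3 + 700/3 = 691/3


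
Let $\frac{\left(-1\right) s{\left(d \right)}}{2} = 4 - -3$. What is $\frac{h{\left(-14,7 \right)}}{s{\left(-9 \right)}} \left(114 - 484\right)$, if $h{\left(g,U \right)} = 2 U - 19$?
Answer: $- \frac{925}{7} \approx -132.14$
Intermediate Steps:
$h{\left(g,U \right)} = -19 + 2 U$
$s{\left(d \right)} = -14$ ($s{\left(d \right)} = - 2 \left(4 - -3\right) = - 2 \left(4 + 3\right) = \left(-2\right) 7 = -14$)
$\frac{h{\left(-14,7 \right)}}{s{\left(-9 \right)}} \left(114 - 484\right) = \frac{-19 + 2 \cdot 7}{-14} \left(114 - 484\right) = \left(-19 + 14\right) \left(- \frac{1}{14}\right) \left(-370\right) = \left(-5\right) \left(- \frac{1}{14}\right) \left(-370\right) = \frac{5}{14} \left(-370\right) = - \frac{925}{7}$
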